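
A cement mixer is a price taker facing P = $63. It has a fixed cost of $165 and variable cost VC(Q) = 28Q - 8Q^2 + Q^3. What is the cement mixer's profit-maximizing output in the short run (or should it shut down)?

Produce at Q = 7

Variable cost is VC = 28Q - 8Q^2 + Q^3, so AVC = VC/Q = 28 - 8Q + Q^2 and MC = dTC/dQ = 28 - 16Q + 3Q^2.
AVC hits its minimum where MC = AVC, at Q = 4, giving min AVC = 28 - 8·4 + 4^2 = $12.
Because $63 ≥ $12, revenue can cover variable cost; the firm operates.
P = MC gives -35 - 16Q + 3Q^2 = 0, with roots -5/3 and 7. Take the larger (rising MC): Q* = 7.
Check: AVC at Q = 7 is $21 ≤ P, so revenue covers variable cost.
Profit = P·Q − TC = 63·7 − 312 = $129.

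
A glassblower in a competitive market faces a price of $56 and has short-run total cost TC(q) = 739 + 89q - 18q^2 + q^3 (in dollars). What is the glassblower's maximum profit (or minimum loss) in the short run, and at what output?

AVC = 89 - 18q + q^2; min AVC = $8 at q = 9. Since P = $56 ≥ min AVC, the firm produces.
MC = 89 - 36q + 3q^2. Setting P = MC and taking the root on the rising branch gives q* = 11.
TR = 56·11 = 616. TC = 739 + 132 = 871. Profit = 616 − 871 = -$255.
By producing, the firm covers all variable cost plus $484 of fixed cost; shutting down would lose the full $739.

Profit = -$255 at q = 11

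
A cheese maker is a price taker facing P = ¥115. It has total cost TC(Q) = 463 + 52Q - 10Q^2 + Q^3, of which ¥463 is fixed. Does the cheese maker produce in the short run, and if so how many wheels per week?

Produce at Q = 9

Strip out fixed cost: VC = 52Q - 10Q^2 + Q^3. Then AVC = 52 - 10Q + Q^2 and MC = 52 - 20Q + 3Q^2.
The AVC parabola has its vertex at Q = 10/2 = 5, where AVC = 52 - 10·5 + 5^2 = ¥27.
P = ¥115 exceeds min AVC = ¥27, so the firm stays open.
Set P = MC: 115 = 52 - 20Q + 3Q^2 → -63 - 20Q + 3Q^2 = 0. The roots are Q = -7/3 and Q = 9; the profit-maximizing output is on the rising part of MC, so Q* = 9.
Check: AVC at Q = 9 is ¥43 ≤ P, so revenue covers variable cost.
Profit = P·Q − TC = 115·9 − 850 = ¥185.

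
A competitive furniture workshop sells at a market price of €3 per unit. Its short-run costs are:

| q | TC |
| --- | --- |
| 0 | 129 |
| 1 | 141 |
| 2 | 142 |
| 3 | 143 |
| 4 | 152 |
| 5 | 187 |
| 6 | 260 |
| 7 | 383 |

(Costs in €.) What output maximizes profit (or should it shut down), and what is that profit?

q = 0 (shut down); profit = -€129

Profit at each row (π = 3q − TC): q=0: -129; q=1: -138; q=2: -136; q=3: -134; q=4: -140; q=5: -172; q=6: -242; q=7: -362.
Profit is highest at q = 0. Equivalently, the lowest AVC in the table is 14/3 ≈ €4.67 at q = 3, and P = €3 falls below it — price never covers variable cost, so the firm shuts down and loses only its fixed cost.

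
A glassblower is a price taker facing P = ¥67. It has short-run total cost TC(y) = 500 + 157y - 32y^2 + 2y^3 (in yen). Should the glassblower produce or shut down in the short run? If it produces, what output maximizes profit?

Strip out fixed cost: VC = 157y - 32y^2 + 2y^3. Then AVC = 157 - 32y + 2y^2 and MC = 157 - 64y + 6y^2.
AVC hits its minimum where MC = AVC, at y = 8, giving min AVC = 157 - 32·8 + 2·8^2 = ¥29.
Since P = ¥67 ≥ min AVC = ¥29, price covers variable cost and the firm should produce.
Solving P = MC: 90 - 64y + 6y^2 = 0 ⇒ y = 5/3 or 9. On the upward-sloping branch, y* = 9.
Check: AVC at y = 9 is ¥31 ≤ P, so revenue covers variable cost.
Profit = P·y − TC = 67·9 − 779 = -¥176, a loss, but smaller than the ¥500 fixed cost the firm would lose by shutting down.

Produce at y = 9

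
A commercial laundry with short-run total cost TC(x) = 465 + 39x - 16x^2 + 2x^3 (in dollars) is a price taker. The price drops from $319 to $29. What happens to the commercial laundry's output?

Output falls from 10 to 5

MC = 39 - 32x + 6x^2; the shutdown threshold is min AVC = $7 (at x = 4).
At P = $319 ≥ min AVC, set P = MC on the rising branch: x = 10.
At P = $29 ≥ min AVC, set P = MC: x = 5. The firm stays open but cuts output.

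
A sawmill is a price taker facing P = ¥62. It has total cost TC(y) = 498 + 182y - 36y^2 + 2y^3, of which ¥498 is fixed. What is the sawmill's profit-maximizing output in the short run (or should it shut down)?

From TC, MC = TC'(y) = 182 - 72y + 6y^2 and AVC = VC/y = 182 - 36y + 2y^2.
AVC hits its minimum where MC = AVC, at y = 9, giving min AVC = 182 - 36·9 + 2·9^2 = ¥20.
Because ¥62 ≥ ¥20, revenue can cover variable cost; the firm operates.
P = MC gives 120 - 72y + 6y^2 = 0, with roots 2 and 10. Take the larger (rising MC): y* = 10.
Check: AVC at y = 10 is ¥22 ≤ P, so revenue covers variable cost.
Profit = P·y − TC = 62·10 − 718 = -¥98, a loss, but smaller than the ¥498 fixed cost the firm would lose by shutting down.

Produce at y = 10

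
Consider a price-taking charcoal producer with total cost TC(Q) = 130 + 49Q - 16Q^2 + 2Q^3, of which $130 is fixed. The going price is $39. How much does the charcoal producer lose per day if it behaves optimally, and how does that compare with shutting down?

Profit = -$30 at Q = 5

AVC = 49 - 16Q + 2Q^2 has its minimum $17 at Q = 4; price $39 clears that bar, so the firm operates.
With MC = 49 - 32Q + 6Q^2, P = MC on the upward-sloping part at Q* = 5.
TR = 39·5 = 195. TC = 130 + 95 = 225. Profit = 195 − 225 = -$30.
By producing, the firm covers all variable cost plus $100 of fixed cost; shutting down would lose the full $130.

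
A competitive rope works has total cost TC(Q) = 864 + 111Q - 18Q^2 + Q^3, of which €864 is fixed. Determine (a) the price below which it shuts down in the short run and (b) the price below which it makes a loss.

Shutdown price = min AVC. AVC = 111 - 18Q + Q^2, with vertex at Q = 9 and minimum €30.
ATC = 864/Q + 111 - 18Q + Q^2. Setting dATC/dQ = −864/Q^2 − 18 + 2Q = 0 gives Q = 12 (since 2·12^3 − 18·12^2 = 864).
min ATC = 864/12 + 111 − 18·12 + 12^2 = €111. That is the break-even price.
Between these two prices the firm operates at a loss; above €111 it earns a profit.

Shutdown price = €30; break-even price = €111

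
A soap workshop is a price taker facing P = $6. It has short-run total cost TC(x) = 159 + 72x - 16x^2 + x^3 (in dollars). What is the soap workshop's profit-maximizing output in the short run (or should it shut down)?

Shut down

Strip out fixed cost: VC = 72x - 16x^2 + x^3. Then AVC = 72 - 16x + x^2 and MC = 72 - 32x + 3x^2.
AVC is minimized where dAVC/dx = -16 + 2x = 0, at x = 8; min AVC = 72 - 16·8 + 8^2 = $8.
P = $6 lies below min AVC = $8; no output level covers variable cost.
Shutting down limits the loss to fixed cost, $159.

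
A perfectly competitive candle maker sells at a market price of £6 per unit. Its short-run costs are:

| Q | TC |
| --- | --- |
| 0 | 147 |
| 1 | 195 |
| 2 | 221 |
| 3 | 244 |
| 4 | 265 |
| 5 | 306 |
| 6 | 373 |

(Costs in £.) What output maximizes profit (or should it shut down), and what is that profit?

Compute π = P·Q − TC at each output: Q=0: -147; Q=1: -189; Q=2: -209; Q=3: -226; Q=4: -241; Q=5: -276; Q=6: -337.
Profit is highest at Q = 0. Equivalently, the lowest AVC in the table is 118/4 ≈ £29.50 at Q = 4, and P = £6 falls below it — price never covers variable cost, so the firm shuts down and loses only its fixed cost.

Q = 0 (shut down); profit = -£147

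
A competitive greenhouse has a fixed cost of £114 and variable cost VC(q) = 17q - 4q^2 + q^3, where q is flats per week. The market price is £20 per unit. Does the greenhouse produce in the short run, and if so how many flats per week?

Produce at q = 3

From TC, MC = TC'(q) = 17 - 8q + 3q^2 and AVC = VC/q = 17 - 4q + q^2.
AVC hits its minimum where MC = AVC, at q = 2, giving min AVC = 17 - 4·2 + 2^2 = £13.
P = £20 exceeds min AVC = £13, so the firm stays open.
P = MC gives -3 - 8q + 3q^2 = 0, with roots -1/3 and 3. Take the larger (rising MC): q* = 3.
Check: AVC at q = 3 is £14 ≤ P, so revenue covers variable cost.
Profit = P·q − TC = 20·3 − 156 = -£96, a loss, but smaller than the £114 fixed cost the firm would lose by shutting down.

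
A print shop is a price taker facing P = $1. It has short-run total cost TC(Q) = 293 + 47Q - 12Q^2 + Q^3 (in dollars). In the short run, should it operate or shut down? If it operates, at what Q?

Shut down

Variable cost is VC = 47Q - 12Q^2 + Q^3, so AVC = VC/Q = 47 - 12Q + Q^2 and MC = dTC/dQ = 47 - 24Q + 3Q^2.
The AVC parabola has its vertex at Q = 12/2 = 6, where AVC = 47 - 12·6 + 6^2 = $11.
P = $1 lies below min AVC = $11; no output level covers variable cost.
Shutting down limits the loss to fixed cost, $293.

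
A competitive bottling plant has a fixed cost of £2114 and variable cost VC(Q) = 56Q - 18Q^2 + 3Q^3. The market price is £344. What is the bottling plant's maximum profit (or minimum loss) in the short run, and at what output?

Profit = -£194 at Q = 8

AVC = 56 - 18Q + 3Q^2; min AVC = £29 at Q = 3. Since P = £344 ≥ min AVC, the firm produces.
With MC = 56 - 36Q + 9Q^2, P = MC on the upward-sloping part at Q* = 8.
TR = 344·8 = 2752. TC = 2114 + 832 = 2946. Profit = 2752 − 2946 = -£194.
Shutting down would mean losing the fixed cost of £2114, so operating at a loss of £194 is better by £1920.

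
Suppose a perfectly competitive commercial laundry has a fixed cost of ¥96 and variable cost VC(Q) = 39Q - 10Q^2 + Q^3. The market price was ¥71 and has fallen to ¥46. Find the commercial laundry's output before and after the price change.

AVC = 39 - 10Q + Q^2, minimized at Q = 5 where min AVC = ¥14. MC = 39 - 20Q + 3Q^2.
At P = ¥71 ≥ min AVC, set P = MC on the rising branch: Q = 8.
At P = ¥46 ≥ min AVC, set P = MC: Q = 7. The firm stays open but cuts output.

Output falls from 8 to 7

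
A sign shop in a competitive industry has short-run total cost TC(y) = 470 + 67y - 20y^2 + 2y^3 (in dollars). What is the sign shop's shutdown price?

Short-run supply begins at min AVC. From VC = 67y - 20y^2 + 2y^3, AVC = 67 - 20y + 2y^2.
dAVC/dy = -20 + 4y = 0 gives y = 5. min AVC = 67 - 20·5 + 2·5^2 = 17.
The firm shuts down for any P below $17.

$17 per unit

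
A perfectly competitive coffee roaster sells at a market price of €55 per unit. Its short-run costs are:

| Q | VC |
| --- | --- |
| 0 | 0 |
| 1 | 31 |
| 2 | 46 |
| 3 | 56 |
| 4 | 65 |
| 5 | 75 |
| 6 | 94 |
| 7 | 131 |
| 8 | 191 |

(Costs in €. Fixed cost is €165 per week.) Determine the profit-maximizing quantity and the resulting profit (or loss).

Q = 7; profit = €89

Profit at each row (π = 55Q − TC): Q=0: -165; Q=1: -141; Q=2: -101; Q=3: -56; Q=4: -10; Q=5: 35; Q=6: 71; Q=7: 89; Q=8: 84.
Profit is maximized at Q = 7. AVC there is 131/7 = €18.71 ≤ P, so producing beats shutting down (which would give -€165).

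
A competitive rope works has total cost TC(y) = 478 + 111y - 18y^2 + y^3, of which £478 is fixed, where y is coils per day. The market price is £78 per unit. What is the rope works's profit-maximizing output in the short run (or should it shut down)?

Produce at y = 11

Strip out fixed cost: VC = 111y - 18y^2 + y^3. Then AVC = 111 - 18y + y^2 and MC = 111 - 36y + 3y^2.
AVC hits its minimum where MC = AVC, at y = 9, giving min AVC = 111 - 18·9 + 9^2 = £30.
Since P = £78 ≥ min AVC = £30, price covers variable cost and the firm should produce.
Solving P = MC: 33 - 36y + 3y^2 = 0 ⇒ y = 1 or 11. On the upward-sloping branch, y* = 11.
Check: AVC at y = 11 is £34 ≤ P, so revenue covers variable cost.
Profit = P·y − TC = 78·11 − 852 = £6.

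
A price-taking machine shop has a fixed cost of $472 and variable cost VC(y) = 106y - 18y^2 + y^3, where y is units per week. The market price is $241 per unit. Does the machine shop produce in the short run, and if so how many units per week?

Produce at y = 15

From TC, MC = TC'(y) = 106 - 36y + 3y^2 and AVC = VC/y = 106 - 18y + y^2.
The AVC parabola has its vertex at y = 18/2 = 9, where AVC = 106 - 18·9 + 9^2 = $25.
Because $241 ≥ $25, revenue can cover variable cost; the firm operates.
Set P = MC: 241 = 106 - 36y + 3y^2 → -135 - 36y + 3y^2 = 0. The roots are y = -3 and y = 15; the profit-maximizing output is on the rising part of MC, so y* = 15.
Check: AVC at y = 15 is $61 ≤ P, so revenue covers variable cost.
Profit = P·y − TC = 241·15 − 1387 = $2228.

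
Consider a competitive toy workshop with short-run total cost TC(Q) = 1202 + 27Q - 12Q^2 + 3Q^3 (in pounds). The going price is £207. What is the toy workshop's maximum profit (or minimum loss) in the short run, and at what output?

Profit = -£338 at Q = 6

AVC = 27 - 12Q + 3Q^2; min AVC = £15 at Q = 2. Since P = £207 ≥ min AVC, the firm produces.
With MC = 27 - 24Q + 9Q^2, P = MC on the upward-sloping part at Q* = 6.
TR = 207·6 = 1242. TC = 1202 + 378 = 1580. Profit = 1242 − 1580 = -£338.
By producing, the firm covers all variable cost plus £864 of fixed cost; shutting down would lose the full £1202.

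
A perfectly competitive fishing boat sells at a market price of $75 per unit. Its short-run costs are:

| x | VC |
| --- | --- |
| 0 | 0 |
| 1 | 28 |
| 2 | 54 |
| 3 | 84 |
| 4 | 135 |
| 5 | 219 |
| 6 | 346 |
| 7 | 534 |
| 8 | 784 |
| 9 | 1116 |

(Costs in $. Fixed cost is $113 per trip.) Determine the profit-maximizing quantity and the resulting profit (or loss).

Profit at each row (π = 75x − TC): x=0: -113; x=1: -66; x=2: -17; x=3: 28; x=4: 52; x=5: 43; x=6: -9; x=7: -122; x=8: -297; x=9: -554.
Profit is maximized at x = 4. AVC there is 135/4 = $33.75 ≤ P, so producing beats shutting down (which would give -$113).

x = 4; profit = $52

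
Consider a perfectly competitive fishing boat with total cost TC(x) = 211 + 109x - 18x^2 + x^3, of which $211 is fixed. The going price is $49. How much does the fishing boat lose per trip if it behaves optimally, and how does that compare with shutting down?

Profit = -$11 at x = 10

AVC = 109 - 18x + x^2; min AVC = $28 at x = 9. Since P = $49 ≥ min AVC, the firm produces.
With MC = 109 - 36x + 3x^2, P = MC on the upward-sloping part at x* = 10.
TR = 49·10 = 490. TC = 211 + 290 = 501. Profit = 490 − 501 = -$11.
That loss of $11 beats the $211 the firm would lose by shutting down; producing recovers $200 of fixed cost.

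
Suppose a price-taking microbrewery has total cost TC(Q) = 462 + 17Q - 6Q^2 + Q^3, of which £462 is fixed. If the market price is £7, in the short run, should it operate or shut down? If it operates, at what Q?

Shut down

From TC, MC = TC'(Q) = 17 - 12Q + 3Q^2 and AVC = VC/Q = 17 - 6Q + Q^2.
AVC hits its minimum where MC = AVC, at Q = 3, giving min AVC = 17 - 6·3 + 3^2 = £8.
P = £7 lies below min AVC = £8; no output level covers variable cost.
Shutting down limits the loss to fixed cost, £462.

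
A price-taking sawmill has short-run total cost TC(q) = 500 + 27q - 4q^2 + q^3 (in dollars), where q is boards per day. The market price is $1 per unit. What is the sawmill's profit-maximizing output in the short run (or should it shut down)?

Shut down

Strip out fixed cost: VC = 27q - 4q^2 + q^3. Then AVC = 27 - 4q + q^2 and MC = 27 - 8q + 3q^2.
AVC is minimized where dAVC/dq = -4 + 2q = 0, at q = 2; min AVC = 27 - 4·2 + 2^2 = $23.
P = $1 lies below min AVC = $23; no output level covers variable cost.
Shutting down limits the loss to fixed cost, $500.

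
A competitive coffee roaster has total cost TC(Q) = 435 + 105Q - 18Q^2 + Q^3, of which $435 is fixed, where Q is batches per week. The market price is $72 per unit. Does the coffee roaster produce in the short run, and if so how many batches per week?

From TC, MC = TC'(Q) = 105 - 36Q + 3Q^2 and AVC = VC/Q = 105 - 18Q + Q^2.
AVC hits its minimum where MC = AVC, at Q = 9, giving min AVC = 105 - 18·9 + 9^2 = $24.
P = $72 exceeds min AVC = $24, so the firm stays open.
Solving P = MC: 33 - 36Q + 3Q^2 = 0 ⇒ Q = 1 or 11. On the upward-sloping branch, Q* = 11.
Check: AVC at Q = 11 is $28 ≤ P, so revenue covers variable cost.
Profit = P·Q − TC = 72·11 − 743 = $49.

Produce at Q = 11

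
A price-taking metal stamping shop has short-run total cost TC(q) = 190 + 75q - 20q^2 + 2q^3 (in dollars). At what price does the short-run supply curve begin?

The shutdown price is the minimum of AVC. VC = 75q - 20q^2 + 2q^3, so AVC = 75 - 20q + 2q^2.
dAVC/dq = -20 + 4q = 0 gives q = 5. min AVC = 75 - 20·5 + 2·5^2 = 25.
The firm shuts down for any P below $25.

$25 per unit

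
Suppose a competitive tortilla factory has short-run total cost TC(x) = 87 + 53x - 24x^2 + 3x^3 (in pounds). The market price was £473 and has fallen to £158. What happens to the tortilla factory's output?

Output falls from 10 to 7

AVC = 53 - 24x + 3x^2, minimized at x = 4 where min AVC = £5. MC = 53 - 48x + 9x^2.
With P = £473 above the shutdown price, P = MC gives x = 10.
At P = £158 ≥ min AVC, set P = MC: x = 7. The firm stays open but cuts output.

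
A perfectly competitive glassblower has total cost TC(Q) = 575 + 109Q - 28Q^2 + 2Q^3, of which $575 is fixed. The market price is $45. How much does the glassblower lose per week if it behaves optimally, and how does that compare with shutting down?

Profit = -$319 at Q = 8

AVC = 109 - 28Q + 2Q^2 has its minimum $11 at Q = 7; price $45 clears that bar, so the firm operates.
MC = 109 - 56Q + 6Q^2. Setting P = MC and taking the root on the rising branch gives Q* = 8.
TR = 45·8 = 360. TC = 575 + 104 = 679. Profit = 360 − 679 = -$319.
Shutting down would mean losing the fixed cost of $575, so operating at a loss of $319 is better by $256.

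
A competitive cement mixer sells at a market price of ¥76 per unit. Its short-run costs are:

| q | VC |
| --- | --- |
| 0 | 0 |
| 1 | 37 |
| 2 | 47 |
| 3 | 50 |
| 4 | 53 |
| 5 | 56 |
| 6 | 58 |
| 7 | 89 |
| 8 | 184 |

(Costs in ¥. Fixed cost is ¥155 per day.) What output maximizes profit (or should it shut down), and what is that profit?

q = 7; profit = ¥288

Profit at each row (π = 76q − TC): q=0: -155; q=1: -116; q=2: -50; q=3: 23; q=4: 96; q=5: 169; q=6: 243; q=7: 288; q=8: 269.
Profit is maximized at q = 7. AVC there is 89/7 = ¥12.71 ≤ P, so producing beats shutting down (which would give -¥155).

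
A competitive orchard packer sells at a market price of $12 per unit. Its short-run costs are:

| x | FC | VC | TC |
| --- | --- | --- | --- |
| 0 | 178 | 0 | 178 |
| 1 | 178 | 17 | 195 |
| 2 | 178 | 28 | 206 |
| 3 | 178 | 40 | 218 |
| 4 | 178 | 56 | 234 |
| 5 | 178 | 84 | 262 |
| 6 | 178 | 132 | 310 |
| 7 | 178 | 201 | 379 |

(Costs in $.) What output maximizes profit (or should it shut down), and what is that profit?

x = 0 (shut down); profit = -$178

Profit at each row (π = 12x − TC): x=0: -178; x=1: -183; x=2: -182; x=3: -182; x=4: -186; x=5: -202; x=6: -238; x=7: -295.
Profit is highest at x = 0. Equivalently, the lowest AVC in the table is 40/3 ≈ $13.33 at x = 3, and P = $12 falls below it — price never covers variable cost, so the firm shuts down and loses only its fixed cost.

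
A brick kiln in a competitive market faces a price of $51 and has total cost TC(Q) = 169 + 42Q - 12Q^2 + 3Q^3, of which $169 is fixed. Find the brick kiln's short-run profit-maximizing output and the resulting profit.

Profit = -$115 at Q = 3

AVC = 42 - 12Q + 3Q^2; min AVC = $30 at Q = 2. Since P = $51 ≥ min AVC, the firm produces.
With MC = 42 - 24Q + 9Q^2, P = MC on the upward-sloping part at Q* = 3.
TR = 51·3 = 153. TC = 169 + 99 = 268. Profit = 153 − 268 = -$115.
Shutting down would mean losing the fixed cost of $169, so operating at a loss of $115 is better by $54.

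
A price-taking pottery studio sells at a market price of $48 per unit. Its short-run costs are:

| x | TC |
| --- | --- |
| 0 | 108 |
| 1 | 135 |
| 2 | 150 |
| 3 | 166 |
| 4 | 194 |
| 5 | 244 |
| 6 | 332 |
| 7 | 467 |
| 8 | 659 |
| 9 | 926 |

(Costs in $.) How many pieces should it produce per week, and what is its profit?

x = 4; profit = -$2

Tabulate TR − TC: x=0: -108; x=1: -87; x=2: -54; x=3: -22; x=4: -2; x=5: -4; x=6: -44; x=7: -131; x=8: -275; x=9: -494.
Profit is maximized at x = 4. AVC there is 86/4 = $21.50 ≤ P, so producing beats shutting down (which would give -$108).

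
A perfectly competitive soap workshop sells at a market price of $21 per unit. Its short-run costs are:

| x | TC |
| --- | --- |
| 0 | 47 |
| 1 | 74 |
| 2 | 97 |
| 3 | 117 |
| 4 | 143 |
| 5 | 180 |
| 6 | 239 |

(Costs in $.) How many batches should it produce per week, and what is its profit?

Compute π = P·x − TC at each output: x=0: -47; x=1: -53; x=2: -55; x=3: -54; x=4: -59; x=5: -75; x=6: -113.
Profit is highest at x = 0. Equivalently, the lowest AVC in the table is 70/3 ≈ $23.33 at x = 3, and P = $21 falls below it — price never covers variable cost, so the firm shuts down and loses only its fixed cost.

x = 0 (shut down); profit = -$47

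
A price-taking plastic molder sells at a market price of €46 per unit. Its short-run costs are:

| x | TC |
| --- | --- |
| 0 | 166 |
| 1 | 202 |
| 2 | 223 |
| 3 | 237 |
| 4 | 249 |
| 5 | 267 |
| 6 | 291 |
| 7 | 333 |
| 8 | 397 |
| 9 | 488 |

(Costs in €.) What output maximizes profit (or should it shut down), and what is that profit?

x = 7; profit = -€11

Profit at each row (π = 46x − TC): x=0: -166; x=1: -156; x=2: -131; x=3: -99; x=4: -65; x=5: -37; x=6: -15; x=7: -11; x=8: -29; x=9: -74.
Profit is maximized at x = 7. AVC there is 167/7 = €23.86 ≤ P, so producing beats shutting down (which would give -€166).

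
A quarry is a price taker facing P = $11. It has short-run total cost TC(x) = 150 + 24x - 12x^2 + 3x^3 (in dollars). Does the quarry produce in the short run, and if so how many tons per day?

From TC, MC = TC'(x) = 24 - 24x + 9x^2 and AVC = VC/x = 24 - 12x + 3x^2.
AVC hits its minimum where MC = AVC, at x = 2, giving min AVC = 24 - 12·2 + 3·2^2 = $12.
Since P = $11 < min AVC = $12, price fails to cover variable cost at any output.
Best response: produce nothing and absorb the $150 fixed cost.

Shut down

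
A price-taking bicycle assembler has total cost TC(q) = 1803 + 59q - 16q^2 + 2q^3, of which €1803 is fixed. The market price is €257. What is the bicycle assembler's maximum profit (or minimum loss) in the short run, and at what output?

AVC = 59 - 16q + 2q^2; min AVC = €27 at q = 4. Since P = €257 ≥ min AVC, the firm produces.
MC = 59 - 32q + 6q^2. Setting P = MC and taking the root on the rising branch gives q* = 9.
TR = 257·9 = 2313. TC = 1803 + 693 = 2496. Profit = 2313 − 2496 = -€183.
That loss of €183 beats the €1803 the firm would lose by shutting down; producing recovers €1620 of fixed cost.

Profit = -€183 at q = 9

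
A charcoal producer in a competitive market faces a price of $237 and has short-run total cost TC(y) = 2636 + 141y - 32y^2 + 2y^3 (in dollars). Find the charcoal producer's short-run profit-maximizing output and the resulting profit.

Profit = -$332 at y = 12

AVC = 141 - 32y + 2y^2; min AVC = $13 at y = 8. Since P = $237 ≥ min AVC, the firm produces.
With MC = 141 - 64y + 6y^2, P = MC on the upward-sloping part at y* = 12.
TR = 237·12 = 2844. TC = 2636 + 540 = 3176. Profit = 2844 − 3176 = -$332.
By producing, the firm covers all variable cost plus $2304 of fixed cost; shutting down would lose the full $2636.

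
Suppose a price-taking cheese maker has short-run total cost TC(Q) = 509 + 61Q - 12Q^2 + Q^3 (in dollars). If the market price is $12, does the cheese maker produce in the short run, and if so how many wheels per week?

Shut down

From TC, MC = TC'(Q) = 61 - 24Q + 3Q^2 and AVC = VC/Q = 61 - 12Q + Q^2.
AVC is minimized where dAVC/dQ = -12 + 2Q = 0, at Q = 6; min AVC = 61 - 12·6 + 6^2 = $25.
Since P = $12 < min AVC = $25, price fails to cover variable cost at any output.
Best response: produce nothing and absorb the $509 fixed cost.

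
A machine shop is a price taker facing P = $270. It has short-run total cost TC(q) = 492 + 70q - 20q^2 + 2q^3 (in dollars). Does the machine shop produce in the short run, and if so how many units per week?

Produce at q = 10

Strip out fixed cost: VC = 70q - 20q^2 + 2q^3. Then AVC = 70 - 20q + 2q^2 and MC = 70 - 40q + 6q^2.
AVC is minimized where dAVC/dq = -20 + 4q = 0, at q = 5; min AVC = 70 - 20·5 + 2·5^2 = $20.
P = $270 exceeds min AVC = $20, so the firm stays open.
Set P = MC: 270 = 70 - 40q + 6q^2 → -200 - 40q + 6q^2 = 0. The roots are q = -10/3 and q = 10; the profit-maximizing output is on the rising part of MC, so q* = 10.
Check: AVC at q = 10 is $70 ≤ P, so revenue covers variable cost.
Profit = P·q − TC = 270·10 − 1192 = $1508.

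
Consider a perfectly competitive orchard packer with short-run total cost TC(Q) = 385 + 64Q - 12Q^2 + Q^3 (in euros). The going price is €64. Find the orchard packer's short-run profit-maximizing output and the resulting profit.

AVC = 64 - 12Q + Q^2; min AVC = €28 at Q = 6. Since P = €64 ≥ min AVC, the firm produces.
MC = 64 - 24Q + 3Q^2. Setting P = MC and taking the root on the rising branch gives Q* = 8.
TR = 64·8 = 512. TC = 385 + 256 = 641. Profit = 512 − 641 = -€129.
Shutting down would mean losing the fixed cost of €385, so operating at a loss of €129 is better by €256.

Profit = -€129 at Q = 8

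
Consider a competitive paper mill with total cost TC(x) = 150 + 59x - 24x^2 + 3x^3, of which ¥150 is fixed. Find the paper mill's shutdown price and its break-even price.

Shutdown price = min AVC. AVC = 59 - 24x + 3x^2, with vertex at x = 4 and minimum ¥11.
ATC = 150/x + 59 - 24x + 3x^2. Setting dATC/dx = −150/x^2 − 24 + 6x = 0 gives x = 5 (since 6·5^3 − 24·5^2 = 150).
min ATC = 150/5 + 59 − 24·5 + 3·5^2 = ¥44. That is the break-even price.
For ¥11 ≤ P < ¥44 the firm produces at a loss; below ¥11 it shuts down.

Shutdown price = ¥11; break-even price = ¥44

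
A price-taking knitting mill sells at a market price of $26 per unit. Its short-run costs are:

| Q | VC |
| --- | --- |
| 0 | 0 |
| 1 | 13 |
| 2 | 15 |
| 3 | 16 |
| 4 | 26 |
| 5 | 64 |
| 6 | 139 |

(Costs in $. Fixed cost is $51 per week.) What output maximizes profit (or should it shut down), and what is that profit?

Q = 4; profit = $27

Compute π = P·Q − TC at each output: Q=0: -51; Q=1: -38; Q=2: -14; Q=3: 11; Q=4: 27; Q=5: 15; Q=6: -34.
Profit is maximized at Q = 4. AVC there is 26/4 = $6.50 ≤ P, so producing beats shutting down (which would give -$51).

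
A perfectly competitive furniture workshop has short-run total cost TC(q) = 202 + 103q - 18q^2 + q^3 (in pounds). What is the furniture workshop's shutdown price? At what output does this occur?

£22 per unit, at q = 9

Short-run supply begins at min AVC. From VC = 103q - 18q^2 + q^3, AVC = 103 - 18q + q^2.
At the minimum of AVC, MC = AVC. MC = 103 - 36q + 3q^2; setting MC = AVC gives 2q^2 - 18q = 0, so q = 9. min AVC = 22.
The firm shuts down for any P below £22.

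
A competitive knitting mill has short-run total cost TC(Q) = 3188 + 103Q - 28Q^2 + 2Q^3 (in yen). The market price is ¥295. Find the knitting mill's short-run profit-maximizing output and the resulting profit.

AVC = 103 - 28Q + 2Q^2 has its minimum ¥5 at Q = 7; price ¥295 clears that bar, so the firm operates.
MC = 103 - 56Q + 6Q^2. Setting P = MC and taking the root on the rising branch gives Q* = 12.
TR = 295·12 = 3540. TC = 3188 + 660 = 3848. Profit = 3540 − 3848 = -¥308.
By producing, the firm covers all variable cost plus ¥2880 of fixed cost; shutting down would lose the full ¥3188.

Profit = -¥308 at Q = 12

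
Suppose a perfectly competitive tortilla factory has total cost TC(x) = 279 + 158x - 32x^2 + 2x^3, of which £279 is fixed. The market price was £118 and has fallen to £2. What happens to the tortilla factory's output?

Output falls from 10 to 0 (the firm shuts down)

AVC = 158 - 32x + 2x^2, minimized at x = 8 where min AVC = £30. MC = 158 - 64x + 6x^2.
At P = £118 ≥ min AVC, set P = MC on the rising branch: x = 10.
At P = £2 < min AVC = £30, price no longer covers variable cost at any output, so the firm shuts down: x = 0.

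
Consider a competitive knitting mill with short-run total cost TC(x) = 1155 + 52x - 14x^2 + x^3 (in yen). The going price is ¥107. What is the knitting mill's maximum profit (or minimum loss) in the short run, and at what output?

Profit = -¥187 at x = 11

AVC = 52 - 14x + x^2 has its minimum ¥3 at x = 7; price ¥107 clears that bar, so the firm operates.
MC = 52 - 28x + 3x^2. Setting P = MC and taking the root on the rising branch gives x* = 11.
TR = 107·11 = 1177. TC = 1155 + 209 = 1364. Profit = 1177 − 1364 = -¥187.
That loss of ¥187 beats the ¥1155 the firm would lose by shutting down; producing recovers ¥968 of fixed cost.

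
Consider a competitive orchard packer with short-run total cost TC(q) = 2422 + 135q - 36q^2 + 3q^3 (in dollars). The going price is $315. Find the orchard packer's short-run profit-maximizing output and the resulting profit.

AVC = 135 - 36q + 3q^2 has its minimum $27 at q = 6; price $315 clears that bar, so the firm operates.
MC = 135 - 72q + 9q^2. Setting P = MC and taking the root on the rising branch gives q* = 10.
TR = 315·10 = 3150. TC = 2422 + 750 = 3172. Profit = 3150 − 3172 = -$22.
By producing, the firm covers all variable cost plus $2400 of fixed cost; shutting down would lose the full $2422.

Profit = -$22 at q = 10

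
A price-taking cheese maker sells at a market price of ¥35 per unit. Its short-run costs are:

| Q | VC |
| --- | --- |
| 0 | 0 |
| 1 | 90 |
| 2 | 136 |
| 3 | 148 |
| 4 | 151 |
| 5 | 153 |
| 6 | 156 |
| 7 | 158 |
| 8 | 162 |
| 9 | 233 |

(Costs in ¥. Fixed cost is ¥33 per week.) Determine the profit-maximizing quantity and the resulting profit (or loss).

Profit at each row (π = 35Q − TC): Q=0: -33; Q=1: -88; Q=2: -99; Q=3: -76; Q=4: -44; Q=5: -11; Q=6: 21; Q=7: 54; Q=8: 85; Q=9: 49.
Profit is maximized at Q = 8. AVC there is 162/8 = ¥20.25 ≤ P, so producing beats shutting down (which would give -¥33).

Q = 8; profit = ¥85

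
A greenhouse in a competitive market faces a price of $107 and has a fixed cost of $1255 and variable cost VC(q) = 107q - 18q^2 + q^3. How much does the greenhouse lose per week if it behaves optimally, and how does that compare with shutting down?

Profit = -$391 at q = 12

AVC = 107 - 18q + q^2; min AVC = $26 at q = 9. Since P = $107 ≥ min AVC, the firm produces.
MC = 107 - 36q + 3q^2. Setting P = MC and taking the root on the rising branch gives q* = 12.
TR = 107·12 = 1284. TC = 1255 + 420 = 1675. Profit = 1284 − 1675 = -$391.
By producing, the firm covers all variable cost plus $864 of fixed cost; shutting down would lose the full $1255.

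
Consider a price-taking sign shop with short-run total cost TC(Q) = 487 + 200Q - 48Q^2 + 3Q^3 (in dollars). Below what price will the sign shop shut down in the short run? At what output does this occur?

$8 per unit, at Q = 8

The shutdown price is the minimum of AVC. VC = 200Q - 48Q^2 + 3Q^3, so AVC = 200 - 48Q + 3Q^2.
dAVC/dQ = -48 + 6Q = 0 gives Q = 8. min AVC = 200 - 48·8 + 3·8^2 = 8.
The firm shuts down for any P below $8.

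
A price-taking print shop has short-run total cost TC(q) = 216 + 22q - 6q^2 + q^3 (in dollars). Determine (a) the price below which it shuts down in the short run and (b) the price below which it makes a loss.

Shutdown price = min AVC. AVC = 22 - 6q + q^2, with vertex at q = 3 and minimum $13.
ATC = 216/q + 22 - 6q + q^2. Setting dATC/dq = −216/q^2 − 6 + 2q = 0 gives q = 6 (since 2·6^3 − 6·6^2 = 216).
min ATC = 216/6 + 22 − 6·6 + 6^2 = $58. That is the break-even price.
For $13 ≤ P < $58 the firm produces at a loss; below $13 it shuts down.

Shutdown price = $13; break-even price = $58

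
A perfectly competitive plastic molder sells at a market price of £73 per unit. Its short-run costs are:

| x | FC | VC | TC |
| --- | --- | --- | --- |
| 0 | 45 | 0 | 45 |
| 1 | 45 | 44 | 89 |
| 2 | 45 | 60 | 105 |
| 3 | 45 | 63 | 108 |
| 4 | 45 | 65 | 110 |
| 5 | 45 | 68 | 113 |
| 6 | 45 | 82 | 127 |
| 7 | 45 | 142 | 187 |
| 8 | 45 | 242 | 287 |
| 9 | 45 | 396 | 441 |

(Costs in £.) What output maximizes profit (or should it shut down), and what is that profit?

Compute π = P·x − TC at each output: x=0: -45; x=1: -16; x=2: 41; x=3: 111; x=4: 182; x=5: 252; x=6: 311; x=7: 324; x=8: 297; x=9: 216.
Profit is maximized at x = 7. AVC there is 142/7 = £20.29 ≤ P, so producing beats shutting down (which would give -£45).

x = 7; profit = £324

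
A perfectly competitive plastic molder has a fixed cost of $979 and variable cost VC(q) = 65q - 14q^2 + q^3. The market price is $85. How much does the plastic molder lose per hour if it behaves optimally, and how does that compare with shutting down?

Profit = -$379 at q = 10

AVC = 65 - 14q + q^2; min AVC = $16 at q = 7. Since P = $85 ≥ min AVC, the firm produces.
MC = 65 - 28q + 3q^2. Setting P = MC and taking the root on the rising branch gives q* = 10.
TR = 85·10 = 850. TC = 979 + 250 = 1229. Profit = 850 − 1229 = -$379.
Shutting down would mean losing the fixed cost of $979, so operating at a loss of $379 is better by $600.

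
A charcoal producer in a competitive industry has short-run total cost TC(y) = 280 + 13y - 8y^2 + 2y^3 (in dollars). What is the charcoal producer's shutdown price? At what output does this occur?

$5 per unit, at y = 2

The firm shuts down when price falls below the minimum of average variable cost. AVC = VC/y = 13 - 8y + 2y^2.
At the minimum of AVC, MC = AVC. MC = 13 - 16y + 6y^2; setting MC = AVC gives 4y^2 - 8y = 0, so y = 2. min AVC = 5.
For P < $5 the firm produces nothing.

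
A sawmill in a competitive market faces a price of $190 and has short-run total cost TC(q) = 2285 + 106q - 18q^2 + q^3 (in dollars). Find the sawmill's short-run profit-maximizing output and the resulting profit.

Profit = -$325 at q = 14

AVC = 106 - 18q + q^2 has its minimum $25 at q = 9; price $190 clears that bar, so the firm operates.
MC = 106 - 36q + 3q^2. Setting P = MC and taking the root on the rising branch gives q* = 14.
TR = 190·14 = 2660. TC = 2285 + 700 = 2985. Profit = 2660 − 2985 = -$325.
That loss of $325 beats the $2285 the firm would lose by shutting down; producing recovers $1960 of fixed cost.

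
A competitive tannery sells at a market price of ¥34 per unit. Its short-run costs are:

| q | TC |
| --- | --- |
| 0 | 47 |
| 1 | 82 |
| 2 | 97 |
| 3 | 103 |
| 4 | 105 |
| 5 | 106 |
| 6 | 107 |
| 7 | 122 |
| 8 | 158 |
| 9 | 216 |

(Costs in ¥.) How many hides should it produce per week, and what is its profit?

q = 7; profit = ¥116

Profit at each row (π = 34q − TC): q=0: -47; q=1: -48; q=2: -29; q=3: -1; q=4: 31; q=5: 64; q=6: 97; q=7: 116; q=8: 114; q=9: 90.
Profit is maximized at q = 7. AVC there is 75/7 = ¥10.71 ≤ P, so producing beats shutting down (which would give -¥47).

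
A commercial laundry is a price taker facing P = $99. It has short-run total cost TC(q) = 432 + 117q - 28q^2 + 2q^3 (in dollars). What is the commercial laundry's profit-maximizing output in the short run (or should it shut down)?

Produce at q = 9

Variable cost is VC = 117q - 28q^2 + 2q^3, so AVC = VC/q = 117 - 28q + 2q^2 and MC = dTC/dq = 117 - 56q + 6q^2.
The AVC parabola has its vertex at q = 28/4 = 7, where AVC = 117 - 28·7 + 2·7^2 = $19.
P = $99 exceeds min AVC = $19, so the firm stays open.
Solving P = MC: 18 - 56q + 6q^2 = 0 ⇒ q = 1/3 or 9. On the upward-sloping branch, q* = 9.
Check: AVC at q = 9 is $27 ≤ P, so revenue covers variable cost.
Profit = P·q − TC = 99·9 − 675 = $216.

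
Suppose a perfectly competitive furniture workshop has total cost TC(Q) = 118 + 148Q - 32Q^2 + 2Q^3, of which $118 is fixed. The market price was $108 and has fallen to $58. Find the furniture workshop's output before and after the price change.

MC = 148 - 64Q + 6Q^2; the shutdown threshold is min AVC = $20 (at Q = 8).
At P = $108 ≥ min AVC, set P = MC on the rising branch: Q = 10.
At P = $58 ≥ min AVC, set P = MC: Q = 9. The firm stays open but cuts output.

Output falls from 10 to 9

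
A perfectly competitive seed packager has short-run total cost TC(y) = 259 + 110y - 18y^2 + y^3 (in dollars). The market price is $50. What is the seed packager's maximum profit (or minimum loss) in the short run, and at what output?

Profit = -$59 at y = 10

AVC = 110 - 18y + y^2; min AVC = $29 at y = 9. Since P = $50 ≥ min AVC, the firm produces.
With MC = 110 - 36y + 3y^2, P = MC on the upward-sloping part at y* = 10.
TR = 50·10 = 500. TC = 259 + 300 = 559. Profit = 500 − 559 = -$59.
That loss of $59 beats the $259 the firm would lose by shutting down; producing recovers $200 of fixed cost.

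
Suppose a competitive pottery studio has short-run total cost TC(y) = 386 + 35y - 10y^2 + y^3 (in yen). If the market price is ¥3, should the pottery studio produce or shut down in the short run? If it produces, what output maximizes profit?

Shut down

Strip out fixed cost: VC = 35y - 10y^2 + y^3. Then AVC = 35 - 10y + y^2 and MC = 35 - 20y + 3y^2.
The AVC parabola has its vertex at y = 10/2 = 5, where AVC = 35 - 10·5 + 5^2 = ¥10.
Since P = ¥3 < min AVC = ¥10, price fails to cover variable cost at any output.
The firm minimizes its loss by shutting down and losing only its fixed cost of ¥386.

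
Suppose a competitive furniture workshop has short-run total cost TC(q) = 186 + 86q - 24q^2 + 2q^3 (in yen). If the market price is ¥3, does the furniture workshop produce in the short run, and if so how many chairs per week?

Shut down

Strip out fixed cost: VC = 86q - 24q^2 + 2q^3. Then AVC = 86 - 24q + 2q^2 and MC = 86 - 48q + 6q^2.
The AVC parabola has its vertex at q = 24/4 = 6, where AVC = 86 - 24·6 + 2·6^2 = ¥14.
Since P = ¥3 < min AVC = ¥14, price fails to cover variable cost at any output.
Shutting down limits the loss to fixed cost, ¥186.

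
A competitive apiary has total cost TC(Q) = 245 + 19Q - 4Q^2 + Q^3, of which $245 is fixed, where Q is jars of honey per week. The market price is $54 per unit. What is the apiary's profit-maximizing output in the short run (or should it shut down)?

Produce at Q = 5

Strip out fixed cost: VC = 19Q - 4Q^2 + Q^3. Then AVC = 19 - 4Q + Q^2 and MC = 19 - 8Q + 3Q^2.
AVC is minimized where dAVC/dQ = -4 + 2Q = 0, at Q = 2; min AVC = 19 - 4·2 + 2^2 = $15.
Since P = $54 ≥ min AVC = $15, price covers variable cost and the firm should produce.
Solving P = MC: -35 - 8Q + 3Q^2 = 0 ⇒ Q = -7/3 or 5. On the upward-sloping branch, Q* = 5.
Check: AVC at Q = 5 is $24 ≤ P, so revenue covers variable cost.
Profit = P·Q − TC = 54·5 − 365 = -$95, a loss, but smaller than the $245 fixed cost the firm would lose by shutting down.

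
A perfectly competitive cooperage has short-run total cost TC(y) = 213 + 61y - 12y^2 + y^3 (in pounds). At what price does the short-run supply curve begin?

£25 per unit

Short-run supply begins at min AVC. From VC = 61y - 12y^2 + y^3, AVC = 61 - 12y + y^2.
At the minimum of AVC, MC = AVC. MC = 61 - 24y + 3y^2; setting MC = AVC gives 2y^2 - 12y = 0, so y = 6. min AVC = 25.
For P < £25 the firm produces nothing.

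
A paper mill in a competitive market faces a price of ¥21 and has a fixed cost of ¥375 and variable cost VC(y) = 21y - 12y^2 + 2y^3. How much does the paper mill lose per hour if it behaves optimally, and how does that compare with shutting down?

AVC = 21 - 12y + 2y^2 has its minimum ¥3 at y = 3; price ¥21 clears that bar, so the firm operates.
With MC = 21 - 24y + 6y^2, P = MC on the upward-sloping part at y* = 4.
TR = 21·4 = 84. TC = 375 + 20 = 395. Profit = 84 − 395 = -¥311.
That loss of ¥311 beats the ¥375 the firm would lose by shutting down; producing recovers ¥64 of fixed cost.

Profit = -¥311 at y = 4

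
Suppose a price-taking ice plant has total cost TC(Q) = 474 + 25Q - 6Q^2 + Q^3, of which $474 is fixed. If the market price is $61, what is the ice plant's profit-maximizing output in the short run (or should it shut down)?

From TC, MC = TC'(Q) = 25 - 12Q + 3Q^2 and AVC = VC/Q = 25 - 6Q + Q^2.
The AVC parabola has its vertex at Q = 6/2 = 3, where AVC = 25 - 6·3 + 3^2 = $16.
Since P = $61 ≥ min AVC = $16, price covers variable cost and the firm should produce.
P = MC gives -36 - 12Q + 3Q^2 = 0, with roots -2 and 6. Take the larger (rising MC): Q* = 6.
Check: AVC at Q = 6 is $25 ≤ P, so revenue covers variable cost.
Profit = P·Q − TC = 61·6 − 624 = -$258, a loss, but smaller than the $474 fixed cost the firm would lose by shutting down.

Produce at Q = 6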